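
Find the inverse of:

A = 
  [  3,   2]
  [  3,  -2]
det(A) = (3)(-2) - (2)(3) = -12
For a 2×2 matrix, A⁻¹ = (1/det(A)) · [[d, -b], [-c, a]]
    = (-1/12) · [[-2, -2], [-3, 3]]

A⁻¹ = 
  [ 1/6,  1/6]
  [ 1/4, -1/4]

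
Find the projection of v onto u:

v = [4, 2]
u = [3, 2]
proj_u(v) = [48/13, 32/13]

v·u = (4)(3) + (2)(2) = 16
u·u = (3)² + (2)² = 13
proj_u(v) = (v·u / u·u) × u = (16/13) × u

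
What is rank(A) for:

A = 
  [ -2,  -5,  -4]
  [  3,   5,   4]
Row reduce:
R2 → R2 + (3/2)·R1
REF = 
  [  -2,   -5,   -4]
  [   0, -5/2,   -2]
Pivot columns: 1, 2 → 2 pivots.

rank(A) = 2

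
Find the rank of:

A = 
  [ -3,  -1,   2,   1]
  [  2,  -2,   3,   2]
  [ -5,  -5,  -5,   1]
Row reduce:
R2 → R2 + (2/3)·R1
R3 → R3 - (5/3)·R1
R3 → R3 - (5/4)·R2
REF = 
  [   -3,    -1,     2,     1]
  [    0,  -8/3,  13/3,   8/3]
  [    0,     0, -55/4,    -4]
Pivot columns: 1, 2, 3 → 3 pivots.

rank(A) = 3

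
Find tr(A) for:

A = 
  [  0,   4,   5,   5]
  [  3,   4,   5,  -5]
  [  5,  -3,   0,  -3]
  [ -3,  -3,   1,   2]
6

tr(A) = 0 + 4 + 0 + 2 = 6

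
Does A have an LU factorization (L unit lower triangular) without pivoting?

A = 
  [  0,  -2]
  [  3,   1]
No.
A[1,1] = 0 but A[2,1] = 3 ≠ 0. Any LU with L unit lower triangular has (LU)[1,1] = U[1,1] and (LU)[2,1] = L[2,1]·U[1,1]; matching A forces U[1,1] = 0, which then forces (LU)[2,1] = 0 ≠ 3. A row swap (pivoting) is required.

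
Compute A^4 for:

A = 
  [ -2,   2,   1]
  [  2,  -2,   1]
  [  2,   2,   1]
A^4 = 
  [138, -118,   9]
  [-118, 138,   9]
  [ 18,  18,  29]

A² = A·A:
A²[1,1] = (-2)(-2) + (2)(2) + (1)(2) = 10
A²[1,2] = (-2)(2) + (2)(-2) + (1)(2) = -6
A²[1,3] = (-2)(1) + (2)(1) + (1)(1) = 1
A²[2,1] = (2)(-2) + (-2)(2) + (1)(2) = -6
A²[2,2] = (2)(2) + (-2)(-2) + (1)(2) = 10
A²[2,3] = (2)(1) + (-2)(1) + (1)(1) = 1
A²[3,1] = (2)(-2) + (2)(2) + (1)(2) = 2
A²[3,2] = (2)(2) + (2)(-2) + (1)(2) = 2
A²[3,3] = (2)(1) + (2)(1) + (1)(1) = 5
A² = 
  [ 10,  -6,   1]
  [ -6,  10,   1]
  [  2,   2,   5]

A^3 = A^2·A:
A^3[1,1] = (10)(-2) + (-6)(2) + (1)(2) = -30
A^3[1,2] = (10)(2) + (-6)(-2) + (1)(2) = 34
A^3[1,3] = (10)(1) + (-6)(1) + (1)(1) = 5
A^3[2,1] = (-6)(-2) + (10)(2) + (1)(2) = 34
A^3[2,2] = (-6)(2) + (10)(-2) + (1)(2) = -30
A^3[2,3] = (-6)(1) + (10)(1) + (1)(1) = 5
A^3[3,1] = (2)(-2) + (2)(2) + (5)(2) = 10
A^3[3,2] = (2)(2) + (2)(-2) + (5)(2) = 10
A^3[3,3] = (2)(1) + (2)(1) + (5)(1) = 9
A^3 = 
  [-30,  34,   5]
  [ 34, -30,   5]
  [ 10,  10,   9]

A^4 = A^3·A:
A^4[1,1] = (-30)(-2) + (34)(2) + (5)(2) = 138
A^4[1,2] = (-30)(2) + (34)(-2) + (5)(2) = -118
A^4[1,3] = (-30)(1) + (34)(1) + (5)(1) = 9
A^4[2,1] = (34)(-2) + (-30)(2) + (5)(2) = -118
A^4[2,2] = (34)(2) + (-30)(-2) + (5)(2) = 138
A^4[2,3] = (34)(1) + (-30)(1) + (5)(1) = 9
A^4[3,1] = (10)(-2) + (10)(2) + (9)(2) = 18
A^4[3,2] = (10)(2) + (10)(-2) + (9)(2) = 18
A^4[3,3] = (10)(1) + (10)(1) + (9)(1) = 29
A^4 = 
  [138, -118,   9]
  [-118, 138,   9]
  [ 18,  18,  29]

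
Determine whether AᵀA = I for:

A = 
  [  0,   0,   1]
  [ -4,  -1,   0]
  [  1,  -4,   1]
No

AᵀA = 
  [ 17,   0,   1]
  [  0,  17,  -4]
  [  1,  -4,   2]
≠ I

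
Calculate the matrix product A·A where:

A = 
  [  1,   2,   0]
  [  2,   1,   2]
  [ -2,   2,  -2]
A² = A·A:
A²[1,1] = (1)(1) + (2)(2) + (0)(-2) = 5
A²[1,2] = (1)(2) + (2)(1) + (0)(2) = 4
A²[1,3] = (1)(0) + (2)(2) + (0)(-2) = 4
A²[2,1] = (2)(1) + (1)(2) + (2)(-2) = 0
A²[2,2] = (2)(2) + (1)(1) + (2)(2) = 9
A²[2,3] = (2)(0) + (1)(2) + (2)(-2) = -2
A²[3,1] = (-2)(1) + (2)(2) + (-2)(-2) = 6
A²[3,2] = (-2)(2) + (2)(1) + (-2)(2) = -6
A²[3,3] = (-2)(0) + (2)(2) + (-2)(-2) = 8
A² = 
  [  5,   4,   4]
  [  0,   9,  -2]
  [  6,  -6,   8]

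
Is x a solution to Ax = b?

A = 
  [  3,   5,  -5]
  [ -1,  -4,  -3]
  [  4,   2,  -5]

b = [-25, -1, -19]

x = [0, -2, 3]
Yes

Ax = [-25, -1, -19] = b ✓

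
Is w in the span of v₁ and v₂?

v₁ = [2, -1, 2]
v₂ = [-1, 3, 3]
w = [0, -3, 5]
No

Form the augmented matrix and row-reduce:
[v₁|v₂|w] = 
  [  2,  -1,   0]
  [ -1,   3,  -3]
  [  2,   3,   5]
R2 → R2 + (1/2)·R1
R3 → R3 - (1)·R1
R3 → R3 - (8/5)·R2
REF = 
  [   2,   -1,    0]
  [   0,  5/2,   -3]
  [   0,    0, 49/5]

Row 3 reads [0 0 | 49/5], i.e. 0 = 49/5, so the system is inconsistent and w ∉ span{v₁, v₂}.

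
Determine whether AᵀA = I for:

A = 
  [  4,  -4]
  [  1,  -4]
No

AᵀA = 
  [ 17, -20]
  [-20,  32]
≠ I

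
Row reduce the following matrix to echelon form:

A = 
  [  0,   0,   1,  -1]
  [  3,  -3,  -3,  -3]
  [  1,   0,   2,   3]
Row operations:
Swap R1 ↔ R2
R3 → R3 - (1/3)·R1
Swap R2 ↔ R3

Resulting echelon form:
REF = 
  [  3,  -3,  -3,  -3]
  [  0,   1,   3,   4]
  [  0,   0,   1,  -1]

Rank = 3 (number of non-zero pivot rows).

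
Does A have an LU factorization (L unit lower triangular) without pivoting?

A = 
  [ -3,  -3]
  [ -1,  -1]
Yes.
A[1,1] = -3 ≠ 0, so Gaussian elimination proceeds without a row swap: multiplier ℓ₂₁ = (-1)/(-3) = 1/3, and U[2,2] = -1 - (1/3)(-3) = 0.
L = 
  [  1,   0]
  [1/3,   1]
U = 
  [ -3,  -3]
  [  0,   0]
Check row 2 of LU: [(1/3)(-3), (1/3)(-3) + 0] = [-1, -1] = row 2 of A ✓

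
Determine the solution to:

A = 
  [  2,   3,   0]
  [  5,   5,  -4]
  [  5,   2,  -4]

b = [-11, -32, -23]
x = [-1, -3, 3]

Row reduce the augmented matrix [A|b]:
R2 → R2 - (5/2)·R1
R3 → R3 - (5/2)·R1
R3 → R3 - (11/5)·R2
REF = 
  [   2,    3,    0,  -11]
  [   0, -5/2,   -4, -9/2]
  [   0,    0, 24/5, 72/5]

Back-substitution:
x₃ = (72/5) / (24/5) = 3
x₂ = (-9/2 - (-4)(3)) / (-5/2) = -3
x₁ = (-11 - (3)(-3) - (0)(3)) / 2 = -1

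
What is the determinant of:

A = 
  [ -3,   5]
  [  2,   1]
-13

For a 2×2 matrix, det = ad - bc = (-3)(1) - (5)(2) = -13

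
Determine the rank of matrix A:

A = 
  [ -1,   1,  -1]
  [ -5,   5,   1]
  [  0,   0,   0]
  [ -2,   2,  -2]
Row reduce:
R2 → R2 - (5)·R1
R4 → R4 - (2)·R1
REF = 
  [ -1,   1,  -1]
  [  0,   0,   6]
  [  0,   0,   0]
  [  0,   0,   0]
Pivot columns: 1, 3 → 2 pivots.

rank(A) = 2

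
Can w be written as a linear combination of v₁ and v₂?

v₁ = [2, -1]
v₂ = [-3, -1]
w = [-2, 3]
Yes

Form the augmented matrix and row-reduce:
[v₁|v₂|w] = 
  [  2,  -3,  -2]
  [ -1,  -1,   3]
R2 → R2 + (1/2)·R1
REF = 
  [   2,   -3,   -2]
  [   0, -5/2,    2]

No row of the form [0 0 | nonzero], so the system is consistent. Back-substitution gives c₁ = -11/5, c₂ = -4/5: w = (-11/5)·v₁ + (-4/5)·v₂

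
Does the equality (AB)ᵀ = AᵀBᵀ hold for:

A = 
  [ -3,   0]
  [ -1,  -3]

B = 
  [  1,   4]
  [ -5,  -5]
No

(AB)ᵀ = 
  [ -3,  14]
  [-12,  11]

AᵀBᵀ = 
  [ -7,  20]
  [-12,  15]

The two matrices differ, so (AB)ᵀ ≠ AᵀBᵀ in general. The correct identity is (AB)ᵀ = BᵀAᵀ.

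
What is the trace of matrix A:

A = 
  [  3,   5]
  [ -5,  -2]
1

tr(A) = 3 + -2 = 1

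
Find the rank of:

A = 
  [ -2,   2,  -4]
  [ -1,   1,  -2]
Row reduce:
R2 → R2 - (1/2)·R1
REF = 
  [ -2,   2,  -4]
  [  0,   0,   0]
Pivot columns: 1 → 1 pivot.

rank(A) = 1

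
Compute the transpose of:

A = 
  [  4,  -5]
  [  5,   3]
Aᵀ = 
  [  4,   5]
  [ -5,   3]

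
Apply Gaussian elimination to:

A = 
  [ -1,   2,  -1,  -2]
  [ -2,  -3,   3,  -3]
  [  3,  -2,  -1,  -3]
Row operations:
R2 → R2 - (2)·R1
R3 → R3 + (3)·R1
R3 → R3 + (4/7)·R2

Resulting echelon form:
REF = 
  [   -1,     2,    -1,    -2]
  [    0,    -7,     5,     1]
  [    0,     0,  -8/7, -59/7]

Rank = 3 (number of non-zero pivot rows).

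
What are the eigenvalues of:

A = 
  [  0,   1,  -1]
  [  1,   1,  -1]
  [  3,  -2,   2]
Characteristic polynomial: det(λI - A) = λ³ - 3λ² + 2λ
The constant term is 0, so λ = 0 is a root: p(λ) = λ(λ² - 3λ + 2)
λ² - 3λ + 2 = (λ - 1)(λ - 2)

λ = 0, 2, 1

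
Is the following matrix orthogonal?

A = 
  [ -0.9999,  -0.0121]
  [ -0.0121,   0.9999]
Yes

AᵀA = 
  [  0.9999,   0]
  [  0,   0.9999]
≈ I (equal to I up to the 4-dp rounding of the entries)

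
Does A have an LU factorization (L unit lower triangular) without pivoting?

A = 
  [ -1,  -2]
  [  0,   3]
Yes.
A[1,1] = -1 ≠ 0, so Gaussian elimination proceeds without a row swap: multiplier ℓ₂₁ = (0)/(-1) = 0, and U[2,2] = 3 - (0)(-2) = 3.
L = 
  [  1,   0]
  [  0,   1]
U = 
  [ -1,  -2]
  [  0,   3]
Check row 2 of LU: [(0)(-1), (0)(-2) + 3] = [0, 3] = row 2 of A ✓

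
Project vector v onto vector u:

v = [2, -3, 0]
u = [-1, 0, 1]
v·u = (2)(-1) + (-3)(0) + (0)(1) = -2
u·u = (-1)² + (0)² + (1)² = 2
proj_u(v) = (v·u / u·u) × u = (-2/2) × u = (-1) × u

proj_u(v) = [1, 0, -1]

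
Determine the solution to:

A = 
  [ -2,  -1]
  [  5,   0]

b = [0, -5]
x = [-1, 2]

Row reduce the augmented matrix [A|b]:
R2 → R2 + (5/2)·R1
REF = 
  [  -2,   -1,    0]
  [   0, -5/2,   -5]

Back-substitution:
x₂ = (-5) / (-5/2) = 2
x₁ = (0 - (-1)(2)) / (-2) = -1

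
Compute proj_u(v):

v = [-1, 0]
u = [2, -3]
proj_u(v) = [-4/13, 6/13]

v·u = (-1)(2) + (0)(-3) = -2
u·u = (2)² + (-3)² = 13
proj_u(v) = (v·u / u·u) × u = (-2/13) × u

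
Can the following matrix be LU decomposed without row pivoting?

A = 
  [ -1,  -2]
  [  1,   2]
Yes.
A[1,1] = -1 ≠ 0, so Gaussian elimination proceeds without a row swap: multiplier ℓ₂₁ = (1)/(-1) = -1, and U[2,2] = 2 - (-1)(-2) = 0.
L = 
  [  1,   0]
  [ -1,   1]
U = 
  [ -1,  -2]
  [  0,   0]
Check row 2 of LU: [(-1)(-1), (-1)(-2) + 0] = [1, 2] = row 2 of A ✓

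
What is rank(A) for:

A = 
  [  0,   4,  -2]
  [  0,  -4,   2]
rank(A) = 1

Row reduce:
R2 → R2 + (1)·R1
REF = 
  [  0,   4,  -2]
  [  0,   0,   0]
Pivot columns: 2 → 1 pivot.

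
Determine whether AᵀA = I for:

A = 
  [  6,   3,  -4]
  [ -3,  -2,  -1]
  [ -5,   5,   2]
No

AᵀA = 
  [ 70,  -1, -31]
  [ -1,  38,   0]
  [-31,   0,  21]
≠ I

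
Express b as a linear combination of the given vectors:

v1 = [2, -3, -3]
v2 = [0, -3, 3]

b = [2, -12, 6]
c1 = 1, c2 = 3

b = 1·v1 + 3·v2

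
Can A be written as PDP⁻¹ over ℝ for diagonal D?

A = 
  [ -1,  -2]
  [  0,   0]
Yes

tr(A) = -1, det(A) = 0
Characteristic polynomial: λ² - tr(A)λ + det(A) = λ² + λ
λ² + λ = λ(λ + 1)
Eigenvalues: 0, -1
λ=-1: alg. mult. = 1, geom. mult. = 2 - rank(A - (-1)I) = 2 - 1 = 1
λ=0: alg. mult. = 1, geom. mult. = 2 - rank(A - (0)I) = 2 - 1 = 1
Sum of geometric multiplicities equals n, so A has n independent eigenvectors.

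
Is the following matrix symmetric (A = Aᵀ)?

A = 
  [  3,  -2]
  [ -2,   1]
Yes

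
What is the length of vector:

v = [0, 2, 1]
2.236

||v||₂ = √((0)² + (2)² + (1)²) = √5 = 2.236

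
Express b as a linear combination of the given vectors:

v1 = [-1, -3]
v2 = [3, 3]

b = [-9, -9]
c1 = 0, c2 = -3

b = 0·v1 + -3·v2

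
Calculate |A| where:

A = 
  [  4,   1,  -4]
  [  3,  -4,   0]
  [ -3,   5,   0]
Cofactor expansion along row 1:
det(A) = (4)·((-4)(0) - (0)(5)) - (1)·((3)(0) - (0)(-3)) + (-4)·((3)(5) - (-4)(-3))
  = (4)(0) - (1)(0) + (-4)(3)
  = -12

det(A) = -12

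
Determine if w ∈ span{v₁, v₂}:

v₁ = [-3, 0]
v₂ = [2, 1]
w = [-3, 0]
Yes

Form the augmented matrix and row-reduce:
[v₁|v₂|w] = 
  [ -3,   2,  -3]
  [  0,   1,   0]
(already in echelon form — no row operations needed)

No row of the form [0 0 | nonzero], so the system is consistent. Back-substitution gives c₁ = 1, c₂ = 0: w = (1)·v₁ + (0)·v₂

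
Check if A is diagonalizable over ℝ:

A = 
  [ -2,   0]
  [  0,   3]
Yes

tr(A) = 1, det(A) = -6
Characteristic polynomial: λ² - tr(A)λ + det(A) = λ² - λ - 6
λ² - λ - 6 = (λ + 2)(λ - 3)
Eigenvalues: 3, -2
λ=-2: alg. mult. = 1, geom. mult. = 2 - rank(A - (-2)I) = 2 - 1 = 1
λ=3: alg. mult. = 1, geom. mult. = 2 - rank(A - (3)I) = 2 - 1 = 1
Sum of geometric multiplicities equals n, so A has n independent eigenvectors.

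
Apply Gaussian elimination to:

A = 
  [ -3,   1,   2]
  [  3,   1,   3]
Row operations:
R2 → R2 + (1)·R1

Resulting echelon form:
REF = 
  [ -3,   1,   2]
  [  0,   2,   5]

Rank = 2 (number of non-zero pivot rows).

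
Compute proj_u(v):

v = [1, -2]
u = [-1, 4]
v·u = (1)(-1) + (-2)(4) = -9
u·u = (-1)² + (4)² = 17
proj_u(v) = (v·u / u·u) × u = (-9/17) × u

proj_u(v) = [9/17, -36/17]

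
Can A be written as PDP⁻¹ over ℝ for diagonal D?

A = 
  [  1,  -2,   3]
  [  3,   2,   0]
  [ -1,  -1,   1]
No

Characteristic polynomial: det(λI - A) = λ³ - 4λ² + 14λ - 5
By the rational root theorem any rational root is an integer dividing 5; none of those is a root, so p(λ) has no rational roots and hence (being an irreducible cubic) no repeated roots.
Discriminant of the cubic: Δ = -4755
Δ < 0 ⇒ one real eigenvalue and a complex-conjugate pair: λ ≈ 1.801 + 3.053i, 1.801 - 3.053i, 0.3979
Has complex eigenvalues (not diagonalizable over ℝ).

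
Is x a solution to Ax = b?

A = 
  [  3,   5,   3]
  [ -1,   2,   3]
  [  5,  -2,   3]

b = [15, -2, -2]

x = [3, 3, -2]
No

Ax = [18, -3, 3] ≠ b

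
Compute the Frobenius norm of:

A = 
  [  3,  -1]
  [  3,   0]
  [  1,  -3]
||A||_F = 5.385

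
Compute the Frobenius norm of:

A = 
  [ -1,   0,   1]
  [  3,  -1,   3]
||A||_F = 4.583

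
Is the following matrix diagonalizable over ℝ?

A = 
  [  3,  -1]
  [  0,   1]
Yes

tr(A) = 4, det(A) = 3
Characteristic polynomial: λ² - tr(A)λ + det(A) = λ² - 4λ + 3
λ² - 4λ + 3 = (λ - 1)(λ - 3)
Eigenvalues: 3, 1
λ=1: alg. mult. = 1, geom. mult. = 2 - rank(A - (1)I) = 2 - 1 = 1
λ=3: alg. mult. = 1, geom. mult. = 2 - rank(A - (3)I) = 2 - 1 = 1
Sum of geometric multiplicities equals n, so A has n independent eigenvectors.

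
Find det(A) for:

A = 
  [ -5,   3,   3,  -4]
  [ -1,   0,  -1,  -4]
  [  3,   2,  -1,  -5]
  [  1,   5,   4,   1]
-27

Cofactor expansion along row 1: det(A) = a₁₁M₁₁ - a₁₂M₁₂ + a₁₃M₁₃ - a₁₄M₁₄

M₁₁ = det[[0, -1, -4]; [2, -1, -5]; [5, 4, 1]]
  = (0)·((-1)(1) - (-5)(4)) - (-1)·((2)(1) - (-5)(5)) + (-4)·((2)(4) - (-1)(5))
  = (0)(19) - (-1)(27) + (-4)(13)
  = -25
M₁₂ = det[[-1, -1, -4]; [3, -1, -5]; [1, 4, 1]]
  = (-1)·((-1)(1) - (-5)(4)) - (-1)·((3)(1) - (-5)(1)) + (-4)·((3)(4) - (-1)(1))
  = (-1)(19) - (-1)(8) + (-4)(13)
  = -63
M₁₃ = det[[-1, 0, -4]; [3, 2, -5]; [1, 5, 1]]
  = (-1)·((2)(1) - (-5)(5)) - (0)·((3)(1) - (-5)(1)) + (-4)·((3)(5) - (2)(1))
  = (-1)(27) - (0)(8) + (-4)(13)
  = -79
M₁₄ = det[[-1, 0, -1]; [3, 2, -1]; [1, 5, 4]]
  = (-1)·((2)(4) - (-1)(5)) - (0)·((3)(4) - (-1)(1)) + (-1)·((3)(5) - (2)(1))
  = (-1)(13) - (0)(13) + (-1)(13)
  = -26

det(A) = (-5)(-25) - (3)(-63) + (3)(-79) - (-4)(-26) = -27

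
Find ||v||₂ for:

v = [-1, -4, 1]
4.243

||v||₂ = √((-1)² + (-4)² + (1)²) = √18 = 4.243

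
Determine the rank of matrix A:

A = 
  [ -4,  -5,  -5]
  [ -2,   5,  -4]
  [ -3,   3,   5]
rank(A) = 3

Row reduce:
R2 → R2 - (1/2)·R1
R3 → R3 - (3/4)·R1
R3 → R3 - (9/10)·R2
REF = 
  [    -4,     -5,     -5]
  [     0,   15/2,   -3/2]
  [     0,      0, 101/10]
Pivot columns: 1, 2, 3 → 3 pivots.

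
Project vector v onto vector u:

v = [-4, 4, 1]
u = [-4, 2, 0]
proj_u(v) = [-24/5, 12/5, 0]

v·u = (-4)(-4) + (4)(2) + (1)(0) = 24
u·u = (-4)² + (2)² + (0)² = 20
proj_u(v) = (v·u / u·u) × u = (24/20) × u = (6/5) × u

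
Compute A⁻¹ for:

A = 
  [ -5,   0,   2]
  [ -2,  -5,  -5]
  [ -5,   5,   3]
det(A) = (-5)·((-5)(3) - (-5)(5)) - (0)·((-2)(3) - (-5)(-5)) + (2)·((-2)(5) - (-5)(-5))
  = (-5)(10) - (0)(-31) + (2)(-35)
  = -120
det(A) = -120 ≠ 0, so A is invertible.

Cofactors Cᵢⱼ = (-1)ⁱ⁺ʲ·Mᵢⱼ:
C = 
  [ 10,  31, -35]
  [ 10,  -5,  25]
  [ 10, -29,  25]

adj(A) = Cᵀ:
adj(A) = 
  [ 10,  10,  10]
  [ 31,  -5, -29]
  [-35,  25,  25]

A⁻¹ = (-1/120) · adj(A):
A⁻¹ = 
  [  -1/12,   -1/12,   -1/12]
  [-31/120,    1/24,  29/120]
  [   7/24,   -5/24,   -5/24]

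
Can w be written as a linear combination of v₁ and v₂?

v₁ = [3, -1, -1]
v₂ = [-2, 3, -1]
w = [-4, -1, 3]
Yes

Form the augmented matrix and row-reduce:
[v₁|v₂|w] = 
  [  3,  -2,  -4]
  [ -1,   3,  -1]
  [ -1,  -1,   3]
R2 → R2 + (1/3)·R1
R3 → R3 + (1/3)·R1
R3 → R3 + (5/7)·R2
REF = 
  [   3,   -2,   -4]
  [   0,  7/3, -7/3]
  [   0,    0,    0]

No row of the form [0 0 | nonzero], so the system is consistent. Back-substitution gives c₁ = -2, c₂ = -1: w = (-2)·v₁ + (-1)·v₂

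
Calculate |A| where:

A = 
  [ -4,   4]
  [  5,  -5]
For a 2×2 matrix, det = ad - bc = (-4)(-5) - (4)(5) = 0

det(A) = 0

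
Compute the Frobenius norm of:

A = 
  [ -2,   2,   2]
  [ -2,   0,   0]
||A||_F = 4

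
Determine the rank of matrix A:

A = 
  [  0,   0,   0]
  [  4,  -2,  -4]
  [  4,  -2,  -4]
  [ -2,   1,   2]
Row reduce:
Swap R1 ↔ R2
R3 → R3 - (1)·R1
R4 → R4 + (1/2)·R1
REF = 
  [  4,  -2,  -4]
  [  0,   0,   0]
  [  0,   0,   0]
  [  0,   0,   0]
Pivot columns: 1 → 1 pivot.

rank(A) = 1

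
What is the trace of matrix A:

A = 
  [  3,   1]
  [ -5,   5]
8

tr(A) = 3 + 5 = 8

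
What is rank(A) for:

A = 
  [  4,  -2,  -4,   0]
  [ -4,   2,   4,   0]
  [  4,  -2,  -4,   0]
rank(A) = 1

Row reduce:
R2 → R2 + (1)·R1
R3 → R3 - (1)·R1
REF = 
  [  4,  -2,  -4,   0]
  [  0,   0,   0,   0]
  [  0,   0,   0,   0]
Pivot columns: 1 → 1 pivot.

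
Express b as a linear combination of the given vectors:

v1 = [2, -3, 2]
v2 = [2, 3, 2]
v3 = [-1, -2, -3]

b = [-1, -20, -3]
c1 = 3, c2 = -3, c3 = 1

b = 3·v1 + -3·v2 + 1·v3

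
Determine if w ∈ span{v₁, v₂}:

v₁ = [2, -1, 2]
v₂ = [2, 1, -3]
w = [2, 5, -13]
Yes

Form the augmented matrix and row-reduce:
[v₁|v₂|w] = 
  [  2,   2,   2]
  [ -1,   1,   5]
  [  2,  -3, -13]
R2 → R2 + (1/2)·R1
R3 → R3 - (1)·R1
R3 → R3 + (5/2)·R2
REF = 
  [  2,   2,   2]
  [  0,   2,   6]
  [  0,   0,   0]

No row of the form [0 0 | nonzero], so the system is consistent. Back-substitution gives c₁ = -2, c₂ = 3: w = (-2)·v₁ + (3)·v₂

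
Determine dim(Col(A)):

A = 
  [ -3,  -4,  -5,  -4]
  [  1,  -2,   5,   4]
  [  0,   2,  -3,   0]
Row reduce:
R2 → R2 + (1/3)·R1
R3 → R3 + (3/5)·R2
REF = 
  [   -3,    -4,    -5,    -4]
  [    0, -10/3,  10/3,   8/3]
  [    0,     0,    -1,   8/5]
Pivot columns: 1, 2, 3 → 3 pivots.
dim(Col(A)) = number of pivot columns = 3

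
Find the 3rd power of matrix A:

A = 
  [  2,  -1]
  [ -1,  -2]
A² = A·A:
A²[1,1] = (2)(2) + (-1)(-1) = 5
A²[1,2] = (2)(-1) + (-1)(-2) = 0
A²[2,1] = (-1)(2) + (-2)(-1) = 0
A²[2,2] = (-1)(-1) + (-2)(-2) = 5
A² = 
  [  5,   0]
  [  0,   5]

A^3 = A^2·A:
A^3[1,1] = (5)(2) + (0)(-1) = 10
A^3[1,2] = (5)(-1) + (0)(-2) = -5
A^3[2,1] = (0)(2) + (5)(-1) = -5
A^3[2,2] = (0)(-1) + (5)(-2) = -10
A^3 = 
  [ 10,  -5]
  [ -5, -10]

Therefore
A^3 = 
  [ 10,  -5]
  [ -5, -10]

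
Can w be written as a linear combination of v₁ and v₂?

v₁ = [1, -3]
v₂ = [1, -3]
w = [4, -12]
Yes

Form the augmented matrix and row-reduce:
[v₁|v₂|w] = 
  [  1,   1,   4]
  [ -3,  -3, -12]
R2 → R2 + (3)·R1
REF = 
  [  1,   1,   4]
  [  0,   0,   0]

No row of the form [0 0 | nonzero], so the system is consistent. Back-substitution gives c₁ = 4, c₂ = 0: w = (4)·v₁ + (0)·v₂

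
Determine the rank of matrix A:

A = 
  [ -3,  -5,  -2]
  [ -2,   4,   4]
Row reduce:
R2 → R2 - (2/3)·R1
REF = 
  [  -3,   -5,   -2]
  [   0, 22/3, 16/3]
Pivot columns: 1, 2 → 2 pivots.

rank(A) = 2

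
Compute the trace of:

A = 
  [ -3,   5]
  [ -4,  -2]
-5

tr(A) = -3 + -2 = -5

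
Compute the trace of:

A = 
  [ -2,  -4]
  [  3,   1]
-1

tr(A) = -2 + 1 = -1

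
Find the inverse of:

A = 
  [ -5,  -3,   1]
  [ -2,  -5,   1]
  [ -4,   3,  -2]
det(A) = (-5)·((-5)(-2) - (1)(3)) - (-3)·((-2)(-2) - (1)(-4)) + (1)·((-2)(3) - (-5)(-4))
  = (-5)(7) - (-3)(8) + (1)(-26)
  = -37
det(A) = -37 ≠ 0, so A is invertible.

Cofactors Cᵢⱼ = (-1)ⁱ⁺ʲ·Mᵢⱼ:
C = 
  [  7,  -8, -26]
  [ -3,  14,  27]
  [  2,   3,  19]

adj(A) = Cᵀ:
adj(A) = 
  [  7,  -3,   2]
  [ -8,  14,   3]
  [-26,  27,  19]

A⁻¹ = (-1/37) · adj(A):
A⁻¹ = 
  [ -7/37,   3/37,  -2/37]
  [  8/37, -14/37,  -3/37]
  [ 26/37, -27/37, -19/37]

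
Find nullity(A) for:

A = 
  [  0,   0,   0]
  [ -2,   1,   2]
nullity(A) = 2

Row reduce:
Swap R1 ↔ R2
REF = 
  [ -2,   1,   2]
  [  0,   0,   0]
Pivot columns: 1 → 1 pivot.
rank(A) = 1, so nullity(A) = 3 - 1 = 2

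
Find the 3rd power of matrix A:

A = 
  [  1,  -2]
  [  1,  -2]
A² = A·A:
A²[1,1] = (1)(1) + (-2)(1) = -1
A²[1,2] = (1)(-2) + (-2)(-2) = 2
A²[2,1] = (1)(1) + (-2)(1) = -1
A²[2,2] = (1)(-2) + (-2)(-2) = 2
A² = 
  [ -1,   2]
  [ -1,   2]

A^3 = A^2·A:
A^3[1,1] = (-1)(1) + (2)(1) = 1
A^3[1,2] = (-1)(-2) + (2)(-2) = -2
A^3[2,1] = (-1)(1) + (2)(1) = 1
A^3[2,2] = (-1)(-2) + (2)(-2) = -2
A^3 = 
  [  1,  -2]
  [  1,  -2]

Therefore
A^3 = 
  [  1,  -2]
  [  1,  -2]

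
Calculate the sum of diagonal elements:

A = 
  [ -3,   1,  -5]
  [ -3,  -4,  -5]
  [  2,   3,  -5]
-12

tr(A) = -3 + -4 + -5 = -12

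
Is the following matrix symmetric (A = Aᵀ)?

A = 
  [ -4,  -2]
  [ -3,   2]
No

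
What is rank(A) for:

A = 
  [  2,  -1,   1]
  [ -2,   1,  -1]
Row reduce:
R2 → R2 + (1)·R1
REF = 
  [  2,  -1,   1]
  [  0,   0,   0]
Pivot columns: 1 → 1 pivot.

rank(A) = 1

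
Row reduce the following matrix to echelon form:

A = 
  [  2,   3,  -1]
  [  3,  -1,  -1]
Row operations:
R2 → R2 - (3/2)·R1

Resulting echelon form:
REF = 
  [    2,     3,    -1]
  [    0, -11/2,   1/2]

Rank = 2 (number of non-zero pivot rows).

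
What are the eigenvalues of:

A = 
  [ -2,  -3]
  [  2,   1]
λ = (-1 + i√15)/2, (-1 - i√15)/2  (≈ -0.5 + 1.936i, -0.5 - 1.936i)

tr(A) = -1, det(A) = 4
Characteristic polynomial: λ² - tr(A)λ + det(A) = λ² + λ + 4
λ² + λ + 4 = 0  ⇒  λ = (-1 ± √((1)² - 4·(4)))/2 = (-1 ± √(-15))/2
  = (-1 + i√15)/2,  (-1 - i√15)/2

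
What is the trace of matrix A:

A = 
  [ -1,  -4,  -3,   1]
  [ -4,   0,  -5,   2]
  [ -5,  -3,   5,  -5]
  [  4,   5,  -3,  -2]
2

tr(A) = -1 + 0 + 5 + -2 = 2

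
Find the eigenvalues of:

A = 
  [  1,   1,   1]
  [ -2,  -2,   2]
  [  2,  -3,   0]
Characteristic polynomial: det(λI - A) = λ³ + λ² + 4λ - 20
Testing integer divisors of the constant term: p(2) = 0, so (λ - 2) is a factor:
p(λ) = (λ - 2)(λ² + 3λ + 10)
λ² + 3λ + 10 = 0  ⇒  λ = (-3 ± √((3)² - 4·(10)))/2 = (-3 ± √(-31))/2
  = (-3 + i√31)/2,  (-3 - i√31)/2

λ = 2, (-3 + i√31)/2, (-3 - i√31)/2  (≈ 2, -1.5 + 2.784i, -1.5 - 2.784i)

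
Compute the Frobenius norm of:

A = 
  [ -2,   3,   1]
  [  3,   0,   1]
||A||_F = 4.899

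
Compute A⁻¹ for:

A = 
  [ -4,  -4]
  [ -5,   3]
det(A) = (-4)(3) - (-4)(-5) = -32
For a 2×2 matrix, A⁻¹ = (1/det(A)) · [[d, -b], [-c, a]]
    = (-1/32) · [[3, 4], [5, -4]]

A⁻¹ = 
  [-3/32,  -1/8]
  [-5/32,   1/8]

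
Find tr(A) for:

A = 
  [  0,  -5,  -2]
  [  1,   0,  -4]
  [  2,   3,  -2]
-2

tr(A) = 0 + 0 + -2 = -2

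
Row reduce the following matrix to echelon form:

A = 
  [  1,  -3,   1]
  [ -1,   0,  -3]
Row operations:
R2 → R2 + (1)·R1

Resulting echelon form:
REF = 
  [  1,  -3,   1]
  [  0,  -3,  -2]

Rank = 2 (number of non-zero pivot rows).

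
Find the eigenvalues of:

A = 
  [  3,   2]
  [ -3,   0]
λ = (3 + i√15)/2, (3 - i√15)/2  (≈ 1.5 + 1.936i, 1.5 - 1.936i)

tr(A) = 3, det(A) = 6
Characteristic polynomial: λ² - tr(A)λ + det(A) = λ² - 3λ + 6
λ² - 3λ + 6 = 0  ⇒  λ = (3 ± √((-3)² - 4·(6)))/2 = (3 ± √(-15))/2
  = (3 + i√15)/2,  (3 - i√15)/2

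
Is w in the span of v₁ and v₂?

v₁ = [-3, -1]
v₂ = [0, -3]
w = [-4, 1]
Yes

Form the augmented matrix and row-reduce:
[v₁|v₂|w] = 
  [ -3,   0,  -4]
  [ -1,  -3,   1]
R2 → R2 - (1/3)·R1
REF = 
  [ -3,   0,  -4]
  [  0,  -3, 7/3]

No row of the form [0 0 | nonzero], so the system is consistent. Back-substitution gives c₁ = 4/3, c₂ = -7/9: w = (4/3)·v₁ + (-7/9)·v₂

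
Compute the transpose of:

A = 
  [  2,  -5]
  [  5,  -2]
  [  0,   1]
Aᵀ = 
  [  2,   5,   0]
  [ -5,  -2,   1]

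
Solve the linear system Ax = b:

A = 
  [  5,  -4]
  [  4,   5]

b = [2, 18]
x = [2, 2]

Row reduce the augmented matrix [A|b]:
R2 → R2 - (4/5)·R1
REF = 
  [   5,   -4,    2]
  [   0, 41/5, 82/5]

Back-substitution:
x₂ = (82/5) / (41/5) = 2
x₁ = (2 - (-4)(2)) / 5 = 2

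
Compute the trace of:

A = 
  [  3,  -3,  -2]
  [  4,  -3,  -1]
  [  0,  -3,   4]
4

tr(A) = 3 + -3 + 4 = 4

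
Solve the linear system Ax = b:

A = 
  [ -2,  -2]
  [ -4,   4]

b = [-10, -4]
Row reduce the augmented matrix [A|b]:
R2 → R2 - (2)·R1
REF = 
  [ -2,  -2, -10]
  [  0,   8,  16]

Back-substitution:
x₂ = 16 / 8 = 2
x₁ = (-10 - (-2)(2)) / (-2) = 3

x = [3, 2]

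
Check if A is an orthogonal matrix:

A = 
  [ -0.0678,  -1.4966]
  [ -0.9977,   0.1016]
No

AᵀA = 
  [  1,   0.0001]
  [  0.0001,   2.2501]
≠ I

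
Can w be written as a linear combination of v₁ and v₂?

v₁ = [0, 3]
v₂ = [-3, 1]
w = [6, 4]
Yes

Form the augmented matrix and row-reduce:
[v₁|v₂|w] = 
  [  0,  -3,   6]
  [  3,   1,   4]
Swap R1 ↔ R2
REF = 
  [  3,   1,   4]
  [  0,  -3,   6]

No row of the form [0 0 | nonzero], so the system is consistent. Back-substitution gives c₁ = 2, c₂ = -2: w = (2)·v₁ + (-2)·v₂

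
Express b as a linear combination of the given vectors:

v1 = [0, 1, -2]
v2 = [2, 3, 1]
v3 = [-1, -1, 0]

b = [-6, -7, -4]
c1 = 1, c2 = -2, c3 = 2

b = 1·v1 + -2·v2 + 2·v3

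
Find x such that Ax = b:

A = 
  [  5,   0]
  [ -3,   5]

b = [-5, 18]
Row reduce the augmented matrix [A|b]:
R2 → R2 + (3/5)·R1
REF = 
  [  5,   0,  -5]
  [  0,   5,  15]

Back-substitution:
x₂ = 15 / 5 = 3
x₁ = (-5 - (0)(3)) / 5 = -1

x = [-1, 3]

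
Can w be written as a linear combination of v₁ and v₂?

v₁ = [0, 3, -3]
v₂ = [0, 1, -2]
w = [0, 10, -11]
Yes

Form the augmented matrix and row-reduce:
[v₁|v₂|w] = 
  [  0,   0,   0]
  [  3,   1,  10]
  [ -3,  -2, -11]
Swap R1 ↔ R2
R3 → R3 + (1)·R1
Swap R2 ↔ R3
REF = 
  [  3,   1,  10]
  [  0,  -1,  -1]
  [  0,   0,   0]

No row of the form [0 0 | nonzero], so the system is consistent. Back-substitution gives c₁ = 3, c₂ = 1: w = (3)·v₁ + (1)·v₂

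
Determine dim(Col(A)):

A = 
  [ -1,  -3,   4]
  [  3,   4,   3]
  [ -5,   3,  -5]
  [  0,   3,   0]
Row reduce:
R2 → R2 + (3)·R1
R3 → R3 - (5)·R1
R3 → R3 + (18/5)·R2
R4 → R4 + (3/5)·R2
R4 → R4 - (9/29)·R3
REF = 
  [ -1,  -3,   4]
  [  0,  -5,  15]
  [  0,   0,  29]
  [  0,   0,   0]
Pivot columns: 1, 2, 3 → 3 pivots.
dim(Col(A)) = number of pivot columns = 3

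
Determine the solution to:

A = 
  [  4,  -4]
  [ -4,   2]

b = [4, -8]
Row reduce the augmented matrix [A|b]:
R2 → R2 + (1)·R1
REF = 
  [  4,  -4,   4]
  [  0,  -2,  -4]

Back-substitution:
x₂ = (-4) / (-2) = 2
x₁ = (4 - (-4)(2)) / 4 = 3

x = [3, 2]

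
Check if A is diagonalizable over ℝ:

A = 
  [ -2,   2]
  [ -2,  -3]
No

tr(A) = -5, det(A) = 10
Characteristic polynomial: λ² - tr(A)λ + det(A) = λ² + 5λ + 10
λ² + 5λ + 10 = 0  ⇒  λ = (-5 ± √((5)² - 4·(10)))/2 = (-5 ± √(-15))/2
  = (-5 + i√15)/2,  (-5 - i√15)/2
Eigenvalues: (-5 + i√15)/2, (-5 - i√15)/2  (≈ -2.5 + 1.936i, -2.5 - 1.936i)
Has complex eigenvalues (not diagonalizable over ℝ).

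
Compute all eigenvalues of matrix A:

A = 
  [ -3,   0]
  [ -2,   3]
λ = 3, -3

tr(A) = 0, det(A) = -9
Characteristic polynomial: λ² - tr(A)λ + det(A) = λ² - 9
λ² - 9 = (λ + 3)(λ - 3)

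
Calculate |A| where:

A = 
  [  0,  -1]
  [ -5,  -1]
-5

For a 2×2 matrix, det = ad - bc = (0)(-1) - (-1)(-5) = -5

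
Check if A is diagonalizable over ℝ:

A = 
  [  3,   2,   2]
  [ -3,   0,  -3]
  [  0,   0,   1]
No

Characteristic polynomial: det(λI - A) = λ³ - 4λ² + 9λ - 6
Testing integer divisors of the constant term: p(1) = 0, so (λ - 1) is a factor:
p(λ) = (λ - 1)(λ² - 3λ + 6)
λ² - 3λ + 6 = 0  ⇒  λ = (3 ± √((-3)² - 4·(6)))/2 = (3 ± √(-15))/2
  = (3 + i√15)/2,  (3 - i√15)/2
Eigenvalues: 1, (3 + i√15)/2, (3 - i√15)/2  (≈ 1, 1.5 + 1.936i, 1.5 - 1.936i)
Has complex eigenvalues (not diagonalizable over ℝ).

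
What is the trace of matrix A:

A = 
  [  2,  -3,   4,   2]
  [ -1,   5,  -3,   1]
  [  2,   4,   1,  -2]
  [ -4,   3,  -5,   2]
10

tr(A) = 2 + 5 + 1 + 2 = 10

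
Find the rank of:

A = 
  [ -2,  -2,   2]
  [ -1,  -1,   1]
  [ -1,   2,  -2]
Row reduce:
R2 → R2 - (1/2)·R1
R3 → R3 - (1/2)·R1
Swap R2 ↔ R3
REF = 
  [ -2,  -2,   2]
  [  0,   3,  -3]
  [  0,   0,   0]
Pivot columns: 1, 2 → 2 pivots.

rank(A) = 2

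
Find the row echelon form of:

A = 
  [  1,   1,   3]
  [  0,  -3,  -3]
Row operations:
No row operations needed (already in echelon form).

Resulting echelon form:
REF = 
  [  1,   1,   3]
  [  0,  -3,  -3]

Rank = 2 (number of non-zero pivot rows).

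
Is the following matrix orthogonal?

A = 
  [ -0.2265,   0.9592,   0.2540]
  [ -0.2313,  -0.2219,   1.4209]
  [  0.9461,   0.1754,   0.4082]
No

AᵀA = 
  [  0.9999,   0,   0]
  [  0,   1.0001,  -0.0001]
  [  0,  -0.0001,   2.2501]
≠ I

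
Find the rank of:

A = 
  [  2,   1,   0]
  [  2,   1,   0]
Row reduce:
R2 → R2 - (1)·R1
REF = 
  [  2,   1,   0]
  [  0,   0,   0]
Pivot columns: 1 → 1 pivot.

rank(A) = 1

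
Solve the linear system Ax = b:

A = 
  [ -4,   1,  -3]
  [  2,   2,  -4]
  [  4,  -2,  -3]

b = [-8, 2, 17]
Row reduce the augmented matrix [A|b]:
R2 → R2 + (1/2)·R1
R3 → R3 + (1)·R1
R3 → R3 + (2/5)·R2
REF = 
  [   -4,     1,    -3,    -8]
  [    0,   5/2, -11/2,    -2]
  [    0,     0, -41/5,  41/5]

Back-substitution:
x₃ = (41/5) / (-41/5) = -1
x₂ = (-2 - (-11/2)(-1)) / (5/2) = -3
x₁ = (-8 - (1)(-3) - (-3)(-1)) / (-4) = 2

x = [2, -3, -1]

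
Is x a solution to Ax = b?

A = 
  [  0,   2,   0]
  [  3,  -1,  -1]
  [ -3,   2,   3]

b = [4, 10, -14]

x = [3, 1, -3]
No

Ax = [2, 11, -16] ≠ b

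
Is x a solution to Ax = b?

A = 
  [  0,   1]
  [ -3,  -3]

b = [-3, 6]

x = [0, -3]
No

Ax = [-3, 9] ≠ b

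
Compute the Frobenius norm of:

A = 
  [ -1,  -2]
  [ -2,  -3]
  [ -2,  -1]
||A||_F = 4.796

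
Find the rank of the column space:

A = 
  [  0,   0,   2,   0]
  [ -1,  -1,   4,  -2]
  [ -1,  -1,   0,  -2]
Row reduce:
Swap R1 ↔ R2
R3 → R3 - (1)·R1
R3 → R3 + (2)·R2
REF = 
  [ -1,  -1,   4,  -2]
  [  0,   0,   2,   0]
  [  0,   0,   0,   0]
Pivot columns: 1, 3 → 2 pivots.
dim(Col(A)) = number of pivot columns = 2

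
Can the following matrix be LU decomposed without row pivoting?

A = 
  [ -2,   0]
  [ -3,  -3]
Yes.
A[1,1] = -2 ≠ 0, so Gaussian elimination proceeds without a row swap: multiplier ℓ₂₁ = (-3)/(-2) = 3/2, and U[2,2] = -3 - (3/2)(0) = -3.
L = 
  [  1,   0]
  [3/2,   1]
U = 
  [ -2,   0]
  [  0,  -3]
Check row 2 of LU: [(3/2)(-2), (3/2)(0) + (-3)] = [-3, -3] = row 2 of A ✓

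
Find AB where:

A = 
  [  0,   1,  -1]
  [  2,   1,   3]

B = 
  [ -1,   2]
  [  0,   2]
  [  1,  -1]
A is 2×3 and B is 3×2, so AB is 2×2. Each entry is (row of A)·(column of B):
AB[1,1] = (0)(-1) + (1)(0) + (-1)(1) = -1
AB[1,2] = (0)(2) + (1)(2) + (-1)(-1) = 3
AB[2,1] = (2)(-1) + (1)(0) + (3)(1) = 1
AB[2,2] = (2)(2) + (1)(2) + (3)(-1) = 3

AB = 
  [ -1,   3]
  [  1,   3]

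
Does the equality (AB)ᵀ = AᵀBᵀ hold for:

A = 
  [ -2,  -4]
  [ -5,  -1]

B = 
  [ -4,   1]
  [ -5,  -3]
No

(AB)ᵀ = 
  [ 28,  25]
  [ 10,  -2]

AᵀBᵀ = 
  [  3,  25]
  [ 15,  23]

The two matrices differ, so (AB)ᵀ ≠ AᵀBᵀ in general. The correct identity is (AB)ᵀ = BᵀAᵀ.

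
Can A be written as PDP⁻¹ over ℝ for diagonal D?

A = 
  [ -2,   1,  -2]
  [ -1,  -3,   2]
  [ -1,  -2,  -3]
No

Characteristic polynomial: det(λI - A) = λ³ + 8λ² + 24λ + 29
By the rational root theorem any rational root is an integer dividing 29; none of those is a root, so p(λ) has no rational roots and hence (being an irreducible cubic) no repeated roots.
Discriminant of the cubic: Δ = -307
Δ < 0 ⇒ one real eigenvalue and a complex-conjugate pair: λ ≈ -3.526, -2.237 + 1.795i, -2.237 - 1.795i
Has complex eigenvalues (not diagonalizable over ℝ).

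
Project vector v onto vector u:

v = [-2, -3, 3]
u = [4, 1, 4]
proj_u(v) = [4/33, 1/33, 4/33]

v·u = (-2)(4) + (-3)(1) + (3)(4) = 1
u·u = (4)² + (1)² + (4)² = 33
proj_u(v) = (v·u / u·u) × u = (1/33) × u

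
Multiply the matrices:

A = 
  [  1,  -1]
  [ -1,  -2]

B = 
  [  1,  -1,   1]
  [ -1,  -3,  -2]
AB = 
  [  2,   2,   3]
  [  1,   7,   3]

A is 2×2 and B is 2×3, so AB is 2×3. Each entry is (row of A)·(column of B):
AB[1,1] = (1)(1) + (-1)(-1) = 2
AB[1,2] = (1)(-1) + (-1)(-3) = 2
AB[1,3] = (1)(1) + (-1)(-2) = 3
AB[2,1] = (-1)(1) + (-2)(-1) = 1
AB[2,2] = (-1)(-1) + (-2)(-3) = 7
AB[2,3] = (-1)(1) + (-2)(-2) = 3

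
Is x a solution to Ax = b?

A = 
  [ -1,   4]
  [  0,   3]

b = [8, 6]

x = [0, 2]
Yes

Ax = [8, 6] = b ✓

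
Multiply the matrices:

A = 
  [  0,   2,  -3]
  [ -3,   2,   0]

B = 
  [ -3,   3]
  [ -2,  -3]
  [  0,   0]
A is 2×3 and B is 3×2, so AB is 2×2. Each entry is (row of A)·(column of B):
AB[1,1] = (0)(-3) + (2)(-2) + (-3)(0) = -4
AB[1,2] = (0)(3) + (2)(-3) + (-3)(0) = -6
AB[2,1] = (-3)(-3) + (2)(-2) + (0)(0) = 5
AB[2,2] = (-3)(3) + (2)(-3) + (0)(0) = -15

AB = 
  [ -4,  -6]
  [  5, -15]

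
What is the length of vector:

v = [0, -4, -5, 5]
8.124

||v||₂ = √((0)² + (-4)² + (-5)² + (5)²) = √66 = 8.124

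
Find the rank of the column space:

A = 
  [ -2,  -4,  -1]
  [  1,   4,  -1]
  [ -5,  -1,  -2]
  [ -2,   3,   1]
dim(Col(A)) = 3

Row reduce:
R2 → R2 + (1/2)·R1
R3 → R3 - (5/2)·R1
R4 → R4 - (1)·R1
R3 → R3 - (9/2)·R2
R4 → R4 - (7/2)·R2
R4 → R4 - (1)·R3
REF = 
  [  -2,   -4,   -1]
  [   0,    2, -3/2]
  [   0,    0, 29/4]
  [   0,    0,    0]
Pivot columns: 1, 2, 3 → 3 pivots.
dim(Col(A)) = number of pivot columns = 3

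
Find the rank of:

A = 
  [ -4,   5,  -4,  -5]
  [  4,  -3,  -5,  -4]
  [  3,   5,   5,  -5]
Row reduce:
R2 → R2 + (1)·R1
R3 → R3 + (3/4)·R1
R3 → R3 - (35/8)·R2
REF = 
  [   -4,     5,    -4,    -5]
  [    0,     2,    -9,    -9]
  [    0,     0, 331/8, 245/8]
Pivot columns: 1, 2, 3 → 3 pivots.

rank(A) = 3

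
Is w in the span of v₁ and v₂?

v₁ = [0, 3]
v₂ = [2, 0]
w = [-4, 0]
Yes

Form the augmented matrix and row-reduce:
[v₁|v₂|w] = 
  [  0,   2,  -4]
  [  3,   0,   0]
Swap R1 ↔ R2
REF = 
  [  3,   0,   0]
  [  0,   2,  -4]

No row of the form [0 0 | nonzero], so the system is consistent. Back-substitution gives c₁ = 0, c₂ = -2: w = (0)·v₁ + (-2)·v₂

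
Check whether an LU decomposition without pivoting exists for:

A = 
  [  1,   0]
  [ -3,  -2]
Yes.
A[1,1] = 1 ≠ 0, so Gaussian elimination proceeds without a row swap: multiplier ℓ₂₁ = (-3)/(1) = -3, and U[2,2] = -2 - (-3)(0) = -2.
L = 
  [  1,   0]
  [ -3,   1]
U = 
  [  1,   0]
  [  0,  -2]
Check row 2 of LU: [(-3)(1), (-3)(0) + (-2)] = [-3, -2] = row 2 of A ✓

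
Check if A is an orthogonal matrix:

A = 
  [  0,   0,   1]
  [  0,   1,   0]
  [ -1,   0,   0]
Yes

AᵀA = 
  [  1,   0,   0]
  [  0,   1,   0]
  [  0,   0,   1]
= I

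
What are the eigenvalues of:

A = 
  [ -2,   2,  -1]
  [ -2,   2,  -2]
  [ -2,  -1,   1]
Characteristic polynomial: det(λI - A) = λ³ - λ² - 4λ - 6
Testing integer divisors of the constant term: p(3) = 0, so (λ - 3) is a factor:
p(λ) = (λ - 3)(λ² + 2λ + 2)
λ² + 2λ + 2 = 0  ⇒  λ = (-2 ± √((2)² - 4·(2)))/2 = (-2 ± √(-4))/2
  = -1 + i,  -1 - i

λ = 3, -1 + i, -1 - i  (≈ 3, -1 + 1i, -1 - 1i)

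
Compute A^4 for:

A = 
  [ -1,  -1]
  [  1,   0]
A^4 = 
  [ -1,  -1]
  [  1,   0]

A² = A·A:
A²[1,1] = (-1)(-1) + (-1)(1) = 0
A²[1,2] = (-1)(-1) + (-1)(0) = 1
A²[2,1] = (1)(-1) + (0)(1) = -1
A²[2,2] = (1)(-1) + (0)(0) = -1
A² = 
  [  0,   1]
  [ -1,  -1]

A^3 = A^2·A:
A^3[1,1] = (0)(-1) + (1)(1) = 1
A^3[1,2] = (0)(-1) + (1)(0) = 0
A^3[2,1] = (-1)(-1) + (-1)(1) = 0
A^3[2,2] = (-1)(-1) + (-1)(0) = 1
A^3 = 
  [  1,   0]
  [  0,   1]

A^4 = A^3·A:
A^4[1,1] = (1)(-1) + (0)(1) = -1
A^4[1,2] = (1)(-1) + (0)(0) = -1
A^4[2,1] = (0)(-1) + (1)(1) = 1
A^4[2,2] = (0)(-1) + (1)(0) = 0
A^4 = 
  [ -1,  -1]
  [  1,   0]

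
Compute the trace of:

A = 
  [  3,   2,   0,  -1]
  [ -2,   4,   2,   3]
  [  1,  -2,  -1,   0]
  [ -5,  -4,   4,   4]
10

tr(A) = 3 + 4 + -1 + 4 = 10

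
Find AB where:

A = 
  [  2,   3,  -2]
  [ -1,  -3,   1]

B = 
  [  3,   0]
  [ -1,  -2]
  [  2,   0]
AB = 
  [ -1,  -6]
  [  2,   6]

A is 2×3 and B is 3×2, so AB is 2×2. Each entry is (row of A)·(column of B):
AB[1,1] = (2)(3) + (3)(-1) + (-2)(2) = -1
AB[1,2] = (2)(0) + (3)(-2) + (-2)(0) = -6
AB[2,1] = (-1)(3) + (-3)(-1) + (1)(2) = 2
AB[2,2] = (-1)(0) + (-3)(-2) + (1)(0) = 6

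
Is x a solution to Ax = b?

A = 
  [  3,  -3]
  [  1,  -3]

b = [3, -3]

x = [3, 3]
No

Ax = [0, -6] ≠ b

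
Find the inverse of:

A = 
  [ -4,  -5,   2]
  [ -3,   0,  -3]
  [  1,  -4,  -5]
det(A) = (-4)·((0)(-5) - (-3)(-4)) - (-5)·((-3)(-5) - (-3)(1)) + (2)·((-3)(-4) - (0)(1))
  = (-4)(-12) - (-5)(18) + (2)(12)
  = 162
det(A) = 162 ≠ 0, so A is invertible.

Cofactors Cᵢⱼ = (-1)ⁱ⁺ʲ·Mᵢⱼ:
C = 
  [-12, -18,  12]
  [-33,  18, -21]
  [ 15, -18, -15]

adj(A) = Cᵀ:
adj(A) = 
  [-12, -33,  15]
  [-18,  18, -18]
  [ 12, -21, -15]

A⁻¹ = (1/162) · adj(A):
A⁻¹ = 
  [ -2/27, -11/54,   5/54]
  [  -1/9,    1/9,   -1/9]
  [  2/27,  -7/54,  -5/54]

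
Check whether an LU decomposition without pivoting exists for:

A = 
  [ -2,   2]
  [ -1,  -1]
Yes.
A[1,1] = -2 ≠ 0, so Gaussian elimination proceeds without a row swap: multiplier ℓ₂₁ = (-1)/(-2) = 1/2, and U[2,2] = -1 - (1/2)(2) = -2.
L = 
  [  1,   0]
  [1/2,   1]
U = 
  [ -2,   2]
  [  0,  -2]
Check row 2 of LU: [(1/2)(-2), (1/2)(2) + (-2)] = [-1, -1] = row 2 of A ✓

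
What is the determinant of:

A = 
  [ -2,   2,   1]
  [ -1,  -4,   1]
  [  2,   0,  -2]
Cofactor expansion along row 1:
det(A) = (-2)·((-4)(-2) - (1)(0)) - (2)·((-1)(-2) - (1)(2)) + (1)·((-1)(0) - (-4)(2))
  = (-2)(8) - (2)(0) + (1)(8)
  = -8

det(A) = -8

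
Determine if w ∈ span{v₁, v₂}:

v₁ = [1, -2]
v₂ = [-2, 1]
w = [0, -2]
Yes

Form the augmented matrix and row-reduce:
[v₁|v₂|w] = 
  [  1,  -2,   0]
  [ -2,   1,  -2]
R2 → R2 + (2)·R1
REF = 
  [  1,  -2,   0]
  [  0,  -3,  -2]

No row of the form [0 0 | nonzero], so the system is consistent. Back-substitution gives c₁ = 4/3, c₂ = 2/3: w = (4/3)·v₁ + (2/3)·v₂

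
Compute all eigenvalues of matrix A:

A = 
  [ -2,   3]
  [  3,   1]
λ = (-1 + 3√5)/2, (-1 - 3√5)/2  (≈ 2.854, -3.854)

tr(A) = -1, det(A) = -11
Characteristic polynomial: λ² - tr(A)λ + det(A) = λ² + λ - 11
λ² + λ - 11 = 0  ⇒  λ = (-1 ± √((1)² - 4·(-11)))/2 = (-1 ± √(45))/2
  = (-1 + 3√5)/2,  (-1 - 3√5)/2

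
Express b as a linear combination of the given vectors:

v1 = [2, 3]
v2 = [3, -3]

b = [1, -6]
c1 = -1, c2 = 1

b = -1·v1 + 1·v2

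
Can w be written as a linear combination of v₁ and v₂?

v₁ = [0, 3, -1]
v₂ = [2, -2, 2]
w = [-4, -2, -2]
Yes

Form the augmented matrix and row-reduce:
[v₁|v₂|w] = 
  [  0,   2,  -4]
  [  3,  -2,  -2]
  [ -1,   2,  -2]
Swap R1 ↔ R2
R3 → R3 + (1/3)·R1
R3 → R3 - (2/3)·R2
REF = 
  [  3,  -2,  -2]
  [  0,   2,  -4]
  [  0,   0,   0]

No row of the form [0 0 | nonzero], so the system is consistent. Back-substitution gives c₁ = -2, c₂ = -2: w = (-2)·v₁ + (-2)·v₂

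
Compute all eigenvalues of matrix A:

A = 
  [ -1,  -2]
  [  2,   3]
tr(A) = 2, det(A) = 1
Characteristic polynomial: λ² - tr(A)λ + det(A) = λ² - 2λ + 1
λ² - 2λ + 1 = (λ - 1)²

λ = 1, 1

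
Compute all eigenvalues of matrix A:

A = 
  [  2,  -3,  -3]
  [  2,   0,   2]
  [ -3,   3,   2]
λ = 0, 5, -1

Characteristic polynomial: det(λI - A) = λ³ - 4λ² - 5λ
The constant term is 0, so λ = 0 is a root: p(λ) = λ(λ² - 4λ - 5)
λ² - 4λ - 5 = (λ + 1)(λ - 5)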